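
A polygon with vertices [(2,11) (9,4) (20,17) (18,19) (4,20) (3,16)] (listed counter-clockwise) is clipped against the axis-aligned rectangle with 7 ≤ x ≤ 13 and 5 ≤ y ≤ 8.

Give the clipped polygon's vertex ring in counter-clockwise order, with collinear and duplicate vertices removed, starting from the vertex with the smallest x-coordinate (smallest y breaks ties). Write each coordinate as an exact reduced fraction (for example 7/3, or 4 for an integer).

1. After x ≥ 7: [(7,6) (9,4) (20,17) (18,19) (7,277/14)]
2. After x ≤ 13: [(7,6) (9,4) (13,96/11) (13,271/14) (7,277/14)]
3. After y ≥ 5: [(7,6) (8,5) (128/13,5) (13,96/11) (13,271/14) (7,277/14)]
4. After y ≤ 8: [(7,8) (7,6) (8,5) (128/13,5) (161/13,8)]
5. Canonical ring: [(7,6) (8,5) (128/13,5) (161/13,8) (7,8)]

Clipped polygon: [(7,6) (8,5) (128/13,5) (161/13,8) (7,8)]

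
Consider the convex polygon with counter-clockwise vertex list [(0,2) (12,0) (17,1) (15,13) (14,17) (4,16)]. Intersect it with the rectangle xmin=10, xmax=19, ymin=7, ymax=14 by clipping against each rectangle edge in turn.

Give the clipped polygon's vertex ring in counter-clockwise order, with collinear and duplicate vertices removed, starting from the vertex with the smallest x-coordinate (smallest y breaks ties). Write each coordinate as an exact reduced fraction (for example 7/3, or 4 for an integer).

Clipped polygon: [(10,7) (16,7) (15,13) (59/4,14) (10,14)]

1. After x ≥ 10: [(10,1/3) (12,0) (17,1) (15,13) (14,17) (10,83/5)]
2. After x ≤ 19: [(10,1/3) (12,0) (17,1) (15,13) (14,17) (10,83/5)]
3. After y ≥ 7: [(10,7) (16,7) (15,13) (14,17) (10,83/5)]
4. After y ≤ 14: [(10,14) (10,7) (16,7) (15,13) (59/4,14)]
5. Canonical ring: [(10,7) (16,7) (15,13) (59/4,14) (10,14)]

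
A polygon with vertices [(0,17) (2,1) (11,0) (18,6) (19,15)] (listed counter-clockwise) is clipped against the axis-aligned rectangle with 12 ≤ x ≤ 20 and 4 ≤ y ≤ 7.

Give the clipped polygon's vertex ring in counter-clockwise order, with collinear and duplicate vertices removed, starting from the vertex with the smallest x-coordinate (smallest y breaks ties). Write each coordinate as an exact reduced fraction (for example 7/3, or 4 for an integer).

1. After x ≥ 12: [(12,299/19) (12,6/7) (18,6) (19,15)]
2. After x ≤ 20: [(12,299/19) (12,6/7) (18,6) (19,15)]
3. After y ≥ 4: [(12,299/19) (12,4) (47/3,4) (18,6) (19,15)]
4. After y ≤ 7: [(12,7) (12,4) (47/3,4) (18,6) (163/9,7)]
5. Canonical ring: [(12,4) (47/3,4) (18,6) (163/9,7) (12,7)]

Clipped polygon: [(12,4) (47/3,4) (18,6) (163/9,7) (12,7)]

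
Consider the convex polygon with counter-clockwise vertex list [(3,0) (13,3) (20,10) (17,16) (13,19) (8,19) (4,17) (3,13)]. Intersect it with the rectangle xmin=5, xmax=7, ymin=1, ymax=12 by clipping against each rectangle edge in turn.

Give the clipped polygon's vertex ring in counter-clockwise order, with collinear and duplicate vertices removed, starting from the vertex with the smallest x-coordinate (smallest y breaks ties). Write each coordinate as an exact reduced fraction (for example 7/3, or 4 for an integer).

Clipped polygon: [(5,1) (19/3,1) (7,6/5) (7,12) (5,12)]

1. After x ≥ 5: [(5,3/5) (13,3) (20,10) (17,16) (13,19) (8,19) (5,35/2)]
2. After x ≤ 7: [(5,3/5) (7,6/5) (7,37/2) (5,35/2)]
3. After y ≥ 1: [(5,1) (19/3,1) (7,6/5) (7,37/2) (5,35/2)]
4. After y ≤ 12: [(5,12) (5,1) (19/3,1) (7,6/5) (7,12)]
5. Canonical ring: [(5,1) (19/3,1) (7,6/5) (7,12) (5,12)]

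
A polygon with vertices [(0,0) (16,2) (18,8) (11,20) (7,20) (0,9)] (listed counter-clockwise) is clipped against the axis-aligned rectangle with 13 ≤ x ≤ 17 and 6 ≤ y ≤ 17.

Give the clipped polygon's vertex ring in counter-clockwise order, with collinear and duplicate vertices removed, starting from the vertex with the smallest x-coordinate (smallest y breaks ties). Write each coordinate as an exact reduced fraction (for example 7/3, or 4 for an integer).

1. After x ≥ 13: [(13,13/8) (16,2) (18,8) (13,116/7)]
2. After x ≤ 17: [(13,13/8) (16,2) (17,5) (17,68/7) (13,116/7)]
3. After y ≥ 6: [(13,6) (17,6) (17,68/7) (13,116/7)]
4. After y ≤ 17: [(13,6) (17,6) (17,68/7) (13,116/7)]
5. Canonical ring: [(13,6) (17,6) (17,68/7) (13,116/7)]

Clipped polygon: [(13,6) (17,6) (17,68/7) (13,116/7)]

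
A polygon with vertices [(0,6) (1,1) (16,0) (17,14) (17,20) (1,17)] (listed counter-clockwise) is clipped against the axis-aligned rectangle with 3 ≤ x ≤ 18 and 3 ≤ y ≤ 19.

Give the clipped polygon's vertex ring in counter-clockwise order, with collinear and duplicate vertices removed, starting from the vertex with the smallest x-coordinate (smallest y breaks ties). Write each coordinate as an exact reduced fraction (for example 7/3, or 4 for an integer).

1. After x ≥ 3: [(3,13/15) (16,0) (17,14) (17,20) (3,139/8)]
2. After x ≤ 18: [(3,13/15) (16,0) (17,14) (17,20) (3,139/8)]
3. After y ≥ 3: [(3,3) (227/14,3) (17,14) (17,20) (3,139/8)]
4. After y ≤ 19: [(3,3) (227/14,3) (17,14) (17,19) (35/3,19) (3,139/8)]
5. Canonical ring: [(3,3) (227/14,3) (17,14) (17,19) (35/3,19) (3,139/8)]

Clipped polygon: [(3,3) (227/14,3) (17,14) (17,19) (35/3,19) (3,139/8)]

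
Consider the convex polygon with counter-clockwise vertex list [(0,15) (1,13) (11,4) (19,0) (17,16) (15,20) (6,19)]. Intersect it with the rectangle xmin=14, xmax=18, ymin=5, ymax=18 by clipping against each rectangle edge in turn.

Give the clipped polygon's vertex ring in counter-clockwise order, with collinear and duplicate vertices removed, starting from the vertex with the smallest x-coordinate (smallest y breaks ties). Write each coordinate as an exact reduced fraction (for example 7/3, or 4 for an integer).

1. After x ≥ 14: [(14,5/2) (19,0) (17,16) (15,20) (14,179/9)]
2. After x ≤ 18: [(14,5/2) (18,1/2) (18,8) (17,16) (15,20) (14,179/9)]
3. After y ≥ 5: [(14,5) (18,5) (18,8) (17,16) (15,20) (14,179/9)]
4. After y ≤ 18: [(14,18) (14,5) (18,5) (18,8) (17,16) (16,18)]
5. Canonical ring: [(14,5) (18,5) (18,8) (17,16) (16,18) (14,18)]

Clipped polygon: [(14,5) (18,5) (18,8) (17,16) (16,18) (14,18)]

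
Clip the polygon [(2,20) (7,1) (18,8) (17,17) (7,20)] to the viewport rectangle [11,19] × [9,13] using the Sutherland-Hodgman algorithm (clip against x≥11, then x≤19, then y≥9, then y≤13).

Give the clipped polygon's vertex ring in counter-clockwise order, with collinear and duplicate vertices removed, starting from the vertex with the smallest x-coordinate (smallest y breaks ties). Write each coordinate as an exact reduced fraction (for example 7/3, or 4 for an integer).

Clipped polygon: [(11,9) (161/9,9) (157/9,13) (11,13)]

1. After x ≥ 11: [(11,39/11) (18,8) (17,17) (11,94/5)]
2. After x ≤ 19: [(11,39/11) (18,8) (17,17) (11,94/5)]
3. After y ≥ 9: [(11,9) (161/9,9) (17,17) (11,94/5)]
4. After y ≤ 13: [(11,13) (11,9) (161/9,9) (157/9,13)]
5. Canonical ring: [(11,9) (161/9,9) (157/9,13) (11,13)]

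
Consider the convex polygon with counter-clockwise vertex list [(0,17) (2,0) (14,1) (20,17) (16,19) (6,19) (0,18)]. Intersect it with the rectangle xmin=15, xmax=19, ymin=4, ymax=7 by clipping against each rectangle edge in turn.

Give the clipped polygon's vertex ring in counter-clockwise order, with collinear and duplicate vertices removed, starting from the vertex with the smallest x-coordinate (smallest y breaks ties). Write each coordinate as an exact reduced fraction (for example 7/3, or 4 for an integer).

1. After x ≥ 15: [(15,11/3) (20,17) (16,19) (15,19)]
2. After x ≤ 19: [(15,11/3) (19,43/3) (19,35/2) (16,19) (15,19)]
3. After y ≥ 4: [(15,4) (121/8,4) (19,43/3) (19,35/2) (16,19) (15,19)]
4. After y ≤ 7: [(15,7) (15,4) (121/8,4) (65/4,7)]
5. Canonical ring: [(15,4) (121/8,4) (65/4,7) (15,7)]

Clipped polygon: [(15,4) (121/8,4) (65/4,7) (15,7)]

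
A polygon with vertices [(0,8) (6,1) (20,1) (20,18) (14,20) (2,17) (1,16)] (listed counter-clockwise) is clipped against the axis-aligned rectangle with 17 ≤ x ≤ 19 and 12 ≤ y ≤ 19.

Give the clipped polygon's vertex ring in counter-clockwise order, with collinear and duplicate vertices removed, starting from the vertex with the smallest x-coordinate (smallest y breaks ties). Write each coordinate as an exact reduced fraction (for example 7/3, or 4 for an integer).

1. After x ≥ 17: [(17,1) (20,1) (20,18) (17,19)]
2. After x ≤ 19: [(17,1) (19,1) (19,55/3) (17,19)]
3. After y ≥ 12: [(17,12) (19,12) (19,55/3) (17,19)]
4. After y ≤ 19: [(17,12) (19,12) (19,55/3) (17,19)]
5. Canonical ring: [(17,12) (19,12) (19,55/3) (17,19)]

Clipped polygon: [(17,12) (19,12) (19,55/3) (17,19)]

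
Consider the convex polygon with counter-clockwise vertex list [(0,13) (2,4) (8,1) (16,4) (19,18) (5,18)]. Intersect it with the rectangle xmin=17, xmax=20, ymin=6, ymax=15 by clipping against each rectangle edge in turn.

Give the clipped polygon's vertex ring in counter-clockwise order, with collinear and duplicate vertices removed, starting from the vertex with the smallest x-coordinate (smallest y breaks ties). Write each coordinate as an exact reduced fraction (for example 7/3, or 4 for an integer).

1. After x ≥ 17: [(17,26/3) (19,18) (17,18)]
2. After x ≤ 20: [(17,26/3) (19,18) (17,18)]
3. After y ≥ 6: [(17,26/3) (19,18) (17,18)]
4. After y ≤ 15: [(17,15) (17,26/3) (257/14,15)]
5. Canonical ring: [(17,26/3) (257/14,15) (17,15)]

Clipped polygon: [(17,26/3) (257/14,15) (17,15)]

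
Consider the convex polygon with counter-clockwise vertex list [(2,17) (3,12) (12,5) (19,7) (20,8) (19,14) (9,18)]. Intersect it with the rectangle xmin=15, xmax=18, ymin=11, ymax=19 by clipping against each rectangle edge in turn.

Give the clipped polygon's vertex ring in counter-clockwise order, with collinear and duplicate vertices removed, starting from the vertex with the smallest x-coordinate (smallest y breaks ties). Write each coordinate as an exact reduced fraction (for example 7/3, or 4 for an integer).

1. After x ≥ 15: [(15,41/7) (19,7) (20,8) (19,14) (15,78/5)]
2. After x ≤ 18: [(15,41/7) (18,47/7) (18,72/5) (15,78/5)]
3. After y ≥ 11: [(15,11) (18,11) (18,72/5) (15,78/5)]
4. After y ≤ 19: [(15,11) (18,11) (18,72/5) (15,78/5)]
5. Canonical ring: [(15,11) (18,11) (18,72/5) (15,78/5)]

Clipped polygon: [(15,11) (18,11) (18,72/5) (15,78/5)]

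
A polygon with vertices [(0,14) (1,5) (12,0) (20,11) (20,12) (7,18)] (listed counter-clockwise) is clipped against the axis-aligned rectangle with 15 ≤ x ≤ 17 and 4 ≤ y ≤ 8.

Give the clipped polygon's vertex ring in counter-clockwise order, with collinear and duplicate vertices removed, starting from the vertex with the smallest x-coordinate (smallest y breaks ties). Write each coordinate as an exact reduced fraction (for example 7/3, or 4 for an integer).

1. After x ≥ 15: [(15,33/8) (20,11) (20,12) (15,186/13)]
2. After x ≤ 17: [(15,33/8) (17,55/8) (17,174/13) (15,186/13)]
3. After y ≥ 4: [(15,33/8) (17,55/8) (17,174/13) (15,186/13)]
4. After y ≤ 8: [(15,8) (15,33/8) (17,55/8) (17,8)]
5. Canonical ring: [(15,33/8) (17,55/8) (17,8) (15,8)]

Clipped polygon: [(15,33/8) (17,55/8) (17,8) (15,8)]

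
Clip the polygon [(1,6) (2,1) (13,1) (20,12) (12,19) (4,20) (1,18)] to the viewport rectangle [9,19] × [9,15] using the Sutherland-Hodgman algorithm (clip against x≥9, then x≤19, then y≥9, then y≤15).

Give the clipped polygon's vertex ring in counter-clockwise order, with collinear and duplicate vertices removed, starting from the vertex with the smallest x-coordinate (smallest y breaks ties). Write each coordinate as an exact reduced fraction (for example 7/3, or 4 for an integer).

1. After x ≥ 9: [(9,1) (13,1) (20,12) (12,19) (9,155/8)]
2. After x ≤ 19: [(9,1) (13,1) (19,73/7) (19,103/8) (12,19) (9,155/8)]
3. After y ≥ 9: [(9,9) (199/11,9) (19,73/7) (19,103/8) (12,19) (9,155/8)]
4. After y ≤ 15: [(9,15) (9,9) (199/11,9) (19,73/7) (19,103/8) (116/7,15)]
5. Canonical ring: [(9,9) (199/11,9) (19,73/7) (19,103/8) (116/7,15) (9,15)]

Clipped polygon: [(9,9) (199/11,9) (19,73/7) (19,103/8) (116/7,15) (9,15)]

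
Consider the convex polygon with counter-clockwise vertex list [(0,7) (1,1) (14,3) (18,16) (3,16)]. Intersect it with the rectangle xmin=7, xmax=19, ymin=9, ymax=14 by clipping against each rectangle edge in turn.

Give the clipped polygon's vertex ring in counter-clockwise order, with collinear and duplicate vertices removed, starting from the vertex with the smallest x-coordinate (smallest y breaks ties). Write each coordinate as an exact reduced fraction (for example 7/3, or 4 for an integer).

1. After x ≥ 7: [(7,25/13) (14,3) (18,16) (7,16)]
2. After x ≤ 19: [(7,25/13) (14,3) (18,16) (7,16)]
3. After y ≥ 9: [(7,9) (206/13,9) (18,16) (7,16)]
4. After y ≤ 14: [(7,14) (7,9) (206/13,9) (226/13,14)]
5. Canonical ring: [(7,9) (206/13,9) (226/13,14) (7,14)]

Clipped polygon: [(7,9) (206/13,9) (226/13,14) (7,14)]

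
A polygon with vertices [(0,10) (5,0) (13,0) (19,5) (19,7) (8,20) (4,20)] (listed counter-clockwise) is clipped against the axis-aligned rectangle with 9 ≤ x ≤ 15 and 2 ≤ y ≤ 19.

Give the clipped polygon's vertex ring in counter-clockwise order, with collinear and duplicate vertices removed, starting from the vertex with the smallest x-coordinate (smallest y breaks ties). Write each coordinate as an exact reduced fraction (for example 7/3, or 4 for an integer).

1. After x ≥ 9: [(9,0) (13,0) (19,5) (19,7) (9,207/11)]
2. After x ≤ 15: [(9,0) (13,0) (15,5/3) (15,129/11) (9,207/11)]
3. After y ≥ 2: [(9,2) (15,2) (15,129/11) (9,207/11)]
4. After y ≤ 19: [(9,2) (15,2) (15,129/11) (9,207/11)]
5. Canonical ring: [(9,2) (15,2) (15,129/11) (9,207/11)]

Clipped polygon: [(9,2) (15,2) (15,129/11) (9,207/11)]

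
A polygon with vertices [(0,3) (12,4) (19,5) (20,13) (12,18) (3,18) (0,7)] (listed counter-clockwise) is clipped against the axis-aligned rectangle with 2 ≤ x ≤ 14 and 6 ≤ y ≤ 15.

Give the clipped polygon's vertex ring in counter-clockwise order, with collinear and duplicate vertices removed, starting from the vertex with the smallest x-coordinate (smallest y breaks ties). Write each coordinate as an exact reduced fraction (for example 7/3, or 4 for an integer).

Clipped polygon: [(2,6) (14,6) (14,15) (24/11,15) (2,43/3)]

1. After x ≥ 2: [(2,19/6) (12,4) (19,5) (20,13) (12,18) (3,18) (2,43/3)]
2. After x ≤ 14: [(2,19/6) (12,4) (14,30/7) (14,67/4) (12,18) (3,18) (2,43/3)]
3. After y ≥ 6: [(2,6) (14,6) (14,67/4) (12,18) (3,18) (2,43/3)]
4. After y ≤ 15: [(2,6) (14,6) (14,15) (24/11,15) (2,43/3)]
5. Canonical ring: [(2,6) (14,6) (14,15) (24/11,15) (2,43/3)]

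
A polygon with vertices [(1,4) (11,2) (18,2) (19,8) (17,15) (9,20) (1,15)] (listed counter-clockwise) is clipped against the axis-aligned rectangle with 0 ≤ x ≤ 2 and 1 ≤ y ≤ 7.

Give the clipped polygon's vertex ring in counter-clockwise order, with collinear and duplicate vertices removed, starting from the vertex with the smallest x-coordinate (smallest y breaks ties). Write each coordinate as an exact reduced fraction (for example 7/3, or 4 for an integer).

Clipped polygon: [(1,4) (2,19/5) (2,7) (1,7)]

1. After x ≥ 0: [(1,4) (11,2) (18,2) (19,8) (17,15) (9,20) (1,15)]
2. After x ≤ 2: [(1,4) (2,19/5) (2,125/8) (1,15)]
3. After y ≥ 1: [(1,4) (2,19/5) (2,125/8) (1,15)]
4. After y ≤ 7: [(1,7) (1,4) (2,19/5) (2,7)]
5. Canonical ring: [(1,4) (2,19/5) (2,7) (1,7)]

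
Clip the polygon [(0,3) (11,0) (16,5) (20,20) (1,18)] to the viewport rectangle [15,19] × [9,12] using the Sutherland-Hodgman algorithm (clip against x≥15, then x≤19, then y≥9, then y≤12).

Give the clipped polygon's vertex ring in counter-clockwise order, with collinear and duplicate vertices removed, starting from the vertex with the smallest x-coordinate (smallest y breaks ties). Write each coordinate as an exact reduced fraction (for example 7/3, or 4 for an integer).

Clipped polygon: [(15,9) (256/15,9) (268/15,12) (15,12)]

1. After x ≥ 15: [(15,4) (16,5) (20,20) (15,370/19)]
2. After x ≤ 19: [(15,4) (16,5) (19,65/4) (19,378/19) (15,370/19)]
3. After y ≥ 9: [(15,9) (256/15,9) (19,65/4) (19,378/19) (15,370/19)]
4. After y ≤ 12: [(15,12) (15,9) (256/15,9) (268/15,12)]
5. Canonical ring: [(15,9) (256/15,9) (268/15,12) (15,12)]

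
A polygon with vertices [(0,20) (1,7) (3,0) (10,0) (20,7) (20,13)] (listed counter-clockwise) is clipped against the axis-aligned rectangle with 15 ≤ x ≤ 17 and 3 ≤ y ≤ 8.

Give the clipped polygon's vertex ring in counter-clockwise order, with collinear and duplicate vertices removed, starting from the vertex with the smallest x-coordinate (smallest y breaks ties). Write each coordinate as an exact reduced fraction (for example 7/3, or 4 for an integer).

Clipped polygon: [(15,7/2) (17,49/10) (17,8) (15,8)]

1. After x ≥ 15: [(15,59/4) (15,7/2) (20,7) (20,13)]
2. After x ≤ 17: [(17,281/20) (15,59/4) (15,7/2) (17,49/10)]
3. After y ≥ 3: [(17,281/20) (15,59/4) (15,7/2) (17,49/10)]
4. After y ≤ 8: [(17,8) (15,8) (15,7/2) (17,49/10)]
5. Canonical ring: [(15,7/2) (17,49/10) (17,8) (15,8)]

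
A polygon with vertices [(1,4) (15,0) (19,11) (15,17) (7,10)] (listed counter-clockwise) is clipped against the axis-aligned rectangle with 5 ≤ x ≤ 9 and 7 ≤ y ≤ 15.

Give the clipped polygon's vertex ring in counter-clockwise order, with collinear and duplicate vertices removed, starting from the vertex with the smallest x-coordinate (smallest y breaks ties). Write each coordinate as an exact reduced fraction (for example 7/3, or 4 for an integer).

Clipped polygon: [(5,7) (9,7) (9,47/4) (7,10) (5,8)]

1. After x ≥ 5: [(5,8) (5,20/7) (15,0) (19,11) (15,17) (7,10)]
2. After x ≤ 9: [(5,8) (5,20/7) (9,12/7) (9,47/4) (7,10)]
3. After y ≥ 7: [(5,8) (5,7) (9,7) (9,47/4) (7,10)]
4. After y ≤ 15: [(5,8) (5,7) (9,7) (9,47/4) (7,10)]
5. Canonical ring: [(5,7) (9,7) (9,47/4) (7,10) (5,8)]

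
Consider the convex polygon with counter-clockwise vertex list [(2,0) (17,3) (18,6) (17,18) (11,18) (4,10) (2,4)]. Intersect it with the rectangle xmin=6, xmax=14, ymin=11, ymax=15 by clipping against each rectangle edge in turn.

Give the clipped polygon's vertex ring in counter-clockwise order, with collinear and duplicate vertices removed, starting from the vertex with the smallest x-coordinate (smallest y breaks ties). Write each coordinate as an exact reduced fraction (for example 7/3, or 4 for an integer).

1. After x ≥ 6: [(6,4/5) (17,3) (18,6) (17,18) (11,18) (6,86/7)]
2. After x ≤ 14: [(6,4/5) (14,12/5) (14,18) (11,18) (6,86/7)]
3. After y ≥ 11: [(6,11) (14,11) (14,18) (11,18) (6,86/7)]
4. After y ≤ 15: [(6,11) (14,11) (14,15) (67/8,15) (6,86/7)]
5. Canonical ring: [(6,11) (14,11) (14,15) (67/8,15) (6,86/7)]

Clipped polygon: [(6,11) (14,11) (14,15) (67/8,15) (6,86/7)]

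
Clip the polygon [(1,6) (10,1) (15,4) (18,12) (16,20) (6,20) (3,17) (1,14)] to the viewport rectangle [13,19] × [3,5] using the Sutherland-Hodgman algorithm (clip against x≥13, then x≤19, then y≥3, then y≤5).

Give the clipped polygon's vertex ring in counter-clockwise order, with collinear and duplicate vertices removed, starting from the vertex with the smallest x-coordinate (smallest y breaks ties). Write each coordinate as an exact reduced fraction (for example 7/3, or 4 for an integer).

1. After x ≥ 13: [(13,14/5) (15,4) (18,12) (16,20) (13,20)]
2. After x ≤ 19: [(13,14/5) (15,4) (18,12) (16,20) (13,20)]
3. After y ≥ 3: [(13,3) (40/3,3) (15,4) (18,12) (16,20) (13,20)]
4. After y ≤ 5: [(13,5) (13,3) (40/3,3) (15,4) (123/8,5)]
5. Canonical ring: [(13,3) (40/3,3) (15,4) (123/8,5) (13,5)]

Clipped polygon: [(13,3) (40/3,3) (15,4) (123/8,5) (13,5)]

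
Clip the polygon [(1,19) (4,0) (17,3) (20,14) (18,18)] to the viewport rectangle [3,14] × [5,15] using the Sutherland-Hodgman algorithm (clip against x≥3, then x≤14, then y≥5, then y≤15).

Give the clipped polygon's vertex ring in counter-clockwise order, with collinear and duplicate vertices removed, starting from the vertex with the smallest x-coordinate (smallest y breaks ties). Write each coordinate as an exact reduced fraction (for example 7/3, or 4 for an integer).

Clipped polygon: [(3,19/3) (61/19,5) (14,5) (14,15) (3,15)]

1. After x ≥ 3: [(3,321/17) (3,19/3) (4,0) (17,3) (20,14) (18,18)]
2. After x ≤ 14: [(14,310/17) (3,321/17) (3,19/3) (4,0) (14,30/13)]
3. After y ≥ 5: [(14,5) (14,310/17) (3,321/17) (3,19/3) (61/19,5)]
4. After y ≤ 15: [(14,5) (14,15) (3,15) (3,19/3) (61/19,5)]
5. Canonical ring: [(3,19/3) (61/19,5) (14,5) (14,15) (3,15)]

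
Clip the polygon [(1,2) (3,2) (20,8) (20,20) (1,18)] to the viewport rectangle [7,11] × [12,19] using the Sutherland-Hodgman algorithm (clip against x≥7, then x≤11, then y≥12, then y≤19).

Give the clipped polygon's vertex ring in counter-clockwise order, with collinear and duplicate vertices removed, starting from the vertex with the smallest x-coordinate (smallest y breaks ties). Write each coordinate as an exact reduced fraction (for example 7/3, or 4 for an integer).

Clipped polygon: [(7,12) (11,12) (11,19) (21/2,19) (7,354/19)]

1. After x ≥ 7: [(7,58/17) (20,8) (20,20) (7,354/19)]
2. After x ≤ 11: [(7,58/17) (11,82/17) (11,362/19) (7,354/19)]
3. After y ≥ 12: [(7,12) (11,12) (11,362/19) (7,354/19)]
4. After y ≤ 19: [(7,12) (11,12) (11,19) (21/2,19) (7,354/19)]
5. Canonical ring: [(7,12) (11,12) (11,19) (21/2,19) (7,354/19)]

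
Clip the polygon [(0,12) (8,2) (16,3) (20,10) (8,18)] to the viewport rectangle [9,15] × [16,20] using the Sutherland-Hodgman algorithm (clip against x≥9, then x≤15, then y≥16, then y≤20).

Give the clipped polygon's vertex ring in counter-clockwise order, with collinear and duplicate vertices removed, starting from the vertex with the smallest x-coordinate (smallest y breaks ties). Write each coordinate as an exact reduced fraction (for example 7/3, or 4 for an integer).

Clipped polygon: [(9,16) (11,16) (9,52/3)]

1. After x ≥ 9: [(9,17/8) (16,3) (20,10) (9,52/3)]
2. After x ≤ 15: [(9,17/8) (15,23/8) (15,40/3) (9,52/3)]
3. After y ≥ 16: [(9,16) (11,16) (9,52/3)]
4. After y ≤ 20: [(9,16) (11,16) (9,52/3)]
5. Canonical ring: [(9,16) (11,16) (9,52/3)]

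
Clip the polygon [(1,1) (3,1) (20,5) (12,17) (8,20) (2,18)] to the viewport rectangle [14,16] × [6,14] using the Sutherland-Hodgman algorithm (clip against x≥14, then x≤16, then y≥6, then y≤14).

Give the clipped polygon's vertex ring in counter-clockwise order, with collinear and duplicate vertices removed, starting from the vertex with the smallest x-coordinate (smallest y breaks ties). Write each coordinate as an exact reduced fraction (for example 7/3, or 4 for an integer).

1. After x ≥ 14: [(14,61/17) (20,5) (14,14)]
2. After x ≤ 16: [(14,61/17) (16,69/17) (16,11) (14,14)]
3. After y ≥ 6: [(14,6) (16,6) (16,11) (14,14)]
4. After y ≤ 14: [(14,6) (16,6) (16,11) (14,14)]
5. Canonical ring: [(14,6) (16,6) (16,11) (14,14)]

Clipped polygon: [(14,6) (16,6) (16,11) (14,14)]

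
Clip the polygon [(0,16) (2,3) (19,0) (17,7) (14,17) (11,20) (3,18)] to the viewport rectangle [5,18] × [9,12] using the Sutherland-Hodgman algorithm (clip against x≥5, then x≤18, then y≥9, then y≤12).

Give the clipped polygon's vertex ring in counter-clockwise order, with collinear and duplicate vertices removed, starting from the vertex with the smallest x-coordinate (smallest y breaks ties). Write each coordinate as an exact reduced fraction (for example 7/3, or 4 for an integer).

1. After x ≥ 5: [(5,42/17) (19,0) (17,7) (14,17) (11,20) (5,37/2)]
2. After x ≤ 18: [(5,42/17) (18,3/17) (18,7/2) (17,7) (14,17) (11,20) (5,37/2)]
3. After y ≥ 9: [(5,9) (82/5,9) (14,17) (11,20) (5,37/2)]
4. After y ≤ 12: [(5,12) (5,9) (82/5,9) (31/2,12)]
5. Canonical ring: [(5,9) (82/5,9) (31/2,12) (5,12)]

Clipped polygon: [(5,9) (82/5,9) (31/2,12) (5,12)]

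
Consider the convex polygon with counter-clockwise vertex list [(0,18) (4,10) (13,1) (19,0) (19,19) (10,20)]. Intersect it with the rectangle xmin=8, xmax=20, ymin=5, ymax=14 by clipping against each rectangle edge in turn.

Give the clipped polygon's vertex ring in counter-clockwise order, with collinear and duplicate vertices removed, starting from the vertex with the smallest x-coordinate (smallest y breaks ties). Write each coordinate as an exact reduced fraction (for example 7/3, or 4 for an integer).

Clipped polygon: [(8,6) (9,5) (19,5) (19,14) (8,14)]

1. After x ≥ 8: [(8,98/5) (8,6) (13,1) (19,0) (19,19) (10,20)]
2. After x ≤ 20: [(8,98/5) (8,6) (13,1) (19,0) (19,19) (10,20)]
3. After y ≥ 5: [(8,98/5) (8,6) (9,5) (19,5) (19,19) (10,20)]
4. After y ≤ 14: [(8,14) (8,6) (9,5) (19,5) (19,14)]
5. Canonical ring: [(8,6) (9,5) (19,5) (19,14) (8,14)]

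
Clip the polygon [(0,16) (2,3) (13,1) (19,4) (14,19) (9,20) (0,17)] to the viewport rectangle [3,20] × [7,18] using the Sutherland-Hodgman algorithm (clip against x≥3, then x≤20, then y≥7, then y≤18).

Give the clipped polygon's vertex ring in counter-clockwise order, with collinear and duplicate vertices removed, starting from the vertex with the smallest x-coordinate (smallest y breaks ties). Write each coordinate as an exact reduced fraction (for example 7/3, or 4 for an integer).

Clipped polygon: [(3,7) (18,7) (43/3,18) (3,18)]

1. After x ≥ 3: [(3,31/11) (13,1) (19,4) (14,19) (9,20) (3,18)]
2. After x ≤ 20: [(3,31/11) (13,1) (19,4) (14,19) (9,20) (3,18)]
3. After y ≥ 7: [(3,7) (18,7) (14,19) (9,20) (3,18)]
4. After y ≤ 18: [(3,7) (18,7) (43/3,18) (3,18) (3,18)]
5. Canonical ring: [(3,7) (18,7) (43/3,18) (3,18)]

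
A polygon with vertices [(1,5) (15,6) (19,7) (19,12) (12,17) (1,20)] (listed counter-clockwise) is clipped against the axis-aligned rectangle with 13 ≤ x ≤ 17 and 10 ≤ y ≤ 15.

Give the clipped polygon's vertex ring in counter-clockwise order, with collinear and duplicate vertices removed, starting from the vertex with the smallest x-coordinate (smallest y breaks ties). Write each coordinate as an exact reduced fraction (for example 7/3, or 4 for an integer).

1. After x ≥ 13: [(13,41/7) (15,6) (19,7) (19,12) (13,114/7)]
2. After x ≤ 17: [(13,41/7) (15,6) (17,13/2) (17,94/7) (13,114/7)]
3. After y ≥ 10: [(13,10) (17,10) (17,94/7) (13,114/7)]
4. After y ≤ 15: [(13,15) (13,10) (17,10) (17,94/7) (74/5,15)]
5. Canonical ring: [(13,10) (17,10) (17,94/7) (74/5,15) (13,15)]

Clipped polygon: [(13,10) (17,10) (17,94/7) (74/5,15) (13,15)]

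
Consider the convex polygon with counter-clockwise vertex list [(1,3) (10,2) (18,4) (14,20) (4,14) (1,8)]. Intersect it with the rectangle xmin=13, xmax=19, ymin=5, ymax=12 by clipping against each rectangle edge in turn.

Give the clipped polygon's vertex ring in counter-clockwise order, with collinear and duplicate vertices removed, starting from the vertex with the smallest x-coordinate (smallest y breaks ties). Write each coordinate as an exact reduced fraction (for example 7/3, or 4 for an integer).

Clipped polygon: [(13,5) (71/4,5) (16,12) (13,12)]

1. After x ≥ 13: [(13,11/4) (18,4) (14,20) (13,97/5)]
2. After x ≤ 19: [(13,11/4) (18,4) (14,20) (13,97/5)]
3. After y ≥ 5: [(13,5) (71/4,5) (14,20) (13,97/5)]
4. After y ≤ 12: [(13,12) (13,5) (71/4,5) (16,12)]
5. Canonical ring: [(13,5) (71/4,5) (16,12) (13,12)]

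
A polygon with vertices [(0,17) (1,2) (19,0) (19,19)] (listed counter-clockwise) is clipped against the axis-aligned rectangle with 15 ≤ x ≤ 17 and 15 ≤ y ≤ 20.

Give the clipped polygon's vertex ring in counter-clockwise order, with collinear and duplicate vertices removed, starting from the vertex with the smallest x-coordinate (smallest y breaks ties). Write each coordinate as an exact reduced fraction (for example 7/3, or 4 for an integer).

1. After x ≥ 15: [(15,353/19) (15,4/9) (19,0) (19,19)]
2. After x ≤ 17: [(17,357/19) (15,353/19) (15,4/9) (17,2/9)]
3. After y ≥ 15: [(17,15) (17,357/19) (15,353/19) (15,15)]
4. After y ≤ 20: [(17,15) (17,357/19) (15,353/19) (15,15)]
5. Canonical ring: [(15,15) (17,15) (17,357/19) (15,353/19)]

Clipped polygon: [(15,15) (17,15) (17,357/19) (15,353/19)]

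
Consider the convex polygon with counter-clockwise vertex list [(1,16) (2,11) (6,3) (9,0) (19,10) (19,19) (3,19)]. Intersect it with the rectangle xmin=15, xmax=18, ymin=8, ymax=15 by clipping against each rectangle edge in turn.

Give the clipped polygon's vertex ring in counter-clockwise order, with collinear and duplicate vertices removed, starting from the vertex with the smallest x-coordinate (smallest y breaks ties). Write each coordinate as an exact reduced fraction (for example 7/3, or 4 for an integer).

Clipped polygon: [(15,8) (17,8) (18,9) (18,15) (15,15)]

1. After x ≥ 15: [(15,6) (19,10) (19,19) (15,19)]
2. After x ≤ 18: [(15,6) (18,9) (18,19) (15,19)]
3. After y ≥ 8: [(15,8) (17,8) (18,9) (18,19) (15,19)]
4. After y ≤ 15: [(15,15) (15,8) (17,8) (18,9) (18,15)]
5. Canonical ring: [(15,8) (17,8) (18,9) (18,15) (15,15)]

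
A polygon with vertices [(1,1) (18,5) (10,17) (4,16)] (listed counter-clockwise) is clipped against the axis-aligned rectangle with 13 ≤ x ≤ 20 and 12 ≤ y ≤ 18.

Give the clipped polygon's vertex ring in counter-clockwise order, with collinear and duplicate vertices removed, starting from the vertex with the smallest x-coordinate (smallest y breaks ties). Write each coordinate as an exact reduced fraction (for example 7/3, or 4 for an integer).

1. After x ≥ 13: [(13,65/17) (18,5) (13,25/2)]
2. After x ≤ 20: [(13,65/17) (18,5) (13,25/2)]
3. After y ≥ 12: [(13,12) (40/3,12) (13,25/2)]
4. After y ≤ 18: [(13,12) (40/3,12) (13,25/2)]
5. Canonical ring: [(13,12) (40/3,12) (13,25/2)]

Clipped polygon: [(13,12) (40/3,12) (13,25/2)]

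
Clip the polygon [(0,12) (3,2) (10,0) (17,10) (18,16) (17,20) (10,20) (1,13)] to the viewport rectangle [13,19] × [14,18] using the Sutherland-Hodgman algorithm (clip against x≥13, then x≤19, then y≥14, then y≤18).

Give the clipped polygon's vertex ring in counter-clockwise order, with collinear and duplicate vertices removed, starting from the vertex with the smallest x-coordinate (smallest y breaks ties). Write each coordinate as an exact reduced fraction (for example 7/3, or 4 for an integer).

1. After x ≥ 13: [(13,30/7) (17,10) (18,16) (17,20) (13,20)]
2. After x ≤ 19: [(13,30/7) (17,10) (18,16) (17,20) (13,20)]
3. After y ≥ 14: [(13,14) (53/3,14) (18,16) (17,20) (13,20)]
4. After y ≤ 18: [(13,18) (13,14) (53/3,14) (18,16) (35/2,18)]
5. Canonical ring: [(13,14) (53/3,14) (18,16) (35/2,18) (13,18)]

Clipped polygon: [(13,14) (53/3,14) (18,16) (35/2,18) (13,18)]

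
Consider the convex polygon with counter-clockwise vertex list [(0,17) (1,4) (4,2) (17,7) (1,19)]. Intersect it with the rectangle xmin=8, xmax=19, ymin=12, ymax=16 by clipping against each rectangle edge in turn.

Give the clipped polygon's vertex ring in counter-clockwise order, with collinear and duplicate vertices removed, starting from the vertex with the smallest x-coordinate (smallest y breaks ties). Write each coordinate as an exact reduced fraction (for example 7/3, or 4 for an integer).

1. After x ≥ 8: [(8,46/13) (17,7) (8,55/4)]
2. After x ≤ 19: [(8,46/13) (17,7) (8,55/4)]
3. After y ≥ 12: [(8,12) (31/3,12) (8,55/4)]
4. After y ≤ 16: [(8,12) (31/3,12) (8,55/4)]
5. Canonical ring: [(8,12) (31/3,12) (8,55/4)]

Clipped polygon: [(8,12) (31/3,12) (8,55/4)]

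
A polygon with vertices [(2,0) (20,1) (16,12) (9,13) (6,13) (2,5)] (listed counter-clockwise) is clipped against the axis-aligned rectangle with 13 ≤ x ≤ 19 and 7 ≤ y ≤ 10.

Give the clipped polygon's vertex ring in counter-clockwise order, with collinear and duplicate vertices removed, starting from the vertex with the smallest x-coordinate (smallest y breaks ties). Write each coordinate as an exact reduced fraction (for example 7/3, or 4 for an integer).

1. After x ≥ 13: [(13,11/18) (20,1) (16,12) (13,87/7)]
2. After x ≤ 19: [(13,11/18) (19,17/18) (19,15/4) (16,12) (13,87/7)]
3. After y ≥ 7: [(13,7) (196/11,7) (16,12) (13,87/7)]
4. After y ≤ 10: [(13,10) (13,7) (196/11,7) (184/11,10)]
5. Canonical ring: [(13,7) (196/11,7) (184/11,10) (13,10)]

Clipped polygon: [(13,7) (196/11,7) (184/11,10) (13,10)]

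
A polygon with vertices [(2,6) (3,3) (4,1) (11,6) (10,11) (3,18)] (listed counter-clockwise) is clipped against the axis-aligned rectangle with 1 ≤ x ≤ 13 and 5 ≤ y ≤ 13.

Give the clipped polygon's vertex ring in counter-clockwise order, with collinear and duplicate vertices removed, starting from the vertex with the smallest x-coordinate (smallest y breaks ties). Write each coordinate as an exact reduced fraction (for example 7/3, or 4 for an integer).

1. After x ≥ 1: [(2,6) (3,3) (4,1) (11,6) (10,11) (3,18)]
2. After x ≤ 13: [(2,6) (3,3) (4,1) (11,6) (10,11) (3,18)]
3. After y ≥ 5: [(2,6) (7/3,5) (48/5,5) (11,6) (10,11) (3,18)]
4. After y ≤ 13: [(31/12,13) (2,6) (7/3,5) (48/5,5) (11,6) (10,11) (8,13)]
5. Canonical ring: [(2,6) (7/3,5) (48/5,5) (11,6) (10,11) (8,13) (31/12,13)]

Clipped polygon: [(2,6) (7/3,5) (48/5,5) (11,6) (10,11) (8,13) (31/12,13)]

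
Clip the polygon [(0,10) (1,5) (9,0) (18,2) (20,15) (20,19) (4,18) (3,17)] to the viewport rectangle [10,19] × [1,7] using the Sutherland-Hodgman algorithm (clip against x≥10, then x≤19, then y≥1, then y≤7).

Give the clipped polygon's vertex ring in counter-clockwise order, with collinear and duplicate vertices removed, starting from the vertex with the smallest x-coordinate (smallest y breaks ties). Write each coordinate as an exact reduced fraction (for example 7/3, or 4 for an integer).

1. After x ≥ 10: [(10,2/9) (18,2) (20,15) (20,19) (10,147/8)]
2. After x ≤ 19: [(10,2/9) (18,2) (19,17/2) (19,303/16) (10,147/8)]
3. After y ≥ 1: [(10,1) (27/2,1) (18,2) (19,17/2) (19,303/16) (10,147/8)]
4. After y ≤ 7: [(10,7) (10,1) (27/2,1) (18,2) (244/13,7)]
5. Canonical ring: [(10,1) (27/2,1) (18,2) (244/13,7) (10,7)]

Clipped polygon: [(10,1) (27/2,1) (18,2) (244/13,7) (10,7)]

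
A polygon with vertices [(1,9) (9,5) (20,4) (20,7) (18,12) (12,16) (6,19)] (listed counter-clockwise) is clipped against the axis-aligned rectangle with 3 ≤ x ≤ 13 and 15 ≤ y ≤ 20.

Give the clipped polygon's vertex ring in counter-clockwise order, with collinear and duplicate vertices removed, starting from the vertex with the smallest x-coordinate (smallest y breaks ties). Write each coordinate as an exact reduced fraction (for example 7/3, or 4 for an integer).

1. After x ≥ 3: [(3,13) (3,8) (9,5) (20,4) (20,7) (18,12) (12,16) (6,19)]
2. After x ≤ 13: [(3,13) (3,8) (9,5) (13,51/11) (13,46/3) (12,16) (6,19)]
3. After y ≥ 15: [(4,15) (13,15) (13,46/3) (12,16) (6,19)]
4. After y ≤ 20: [(4,15) (13,15) (13,46/3) (12,16) (6,19)]
5. Canonical ring: [(4,15) (13,15) (13,46/3) (12,16) (6,19)]

Clipped polygon: [(4,15) (13,15) (13,46/3) (12,16) (6,19)]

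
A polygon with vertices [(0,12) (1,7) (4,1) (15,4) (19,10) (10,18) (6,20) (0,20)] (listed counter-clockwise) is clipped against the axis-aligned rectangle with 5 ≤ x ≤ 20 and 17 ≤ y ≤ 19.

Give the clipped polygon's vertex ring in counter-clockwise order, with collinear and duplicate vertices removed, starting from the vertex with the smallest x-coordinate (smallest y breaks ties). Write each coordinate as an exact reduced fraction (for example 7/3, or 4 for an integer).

Clipped polygon: [(5,17) (89/8,17) (10,18) (8,19) (5,19)]

1. After x ≥ 5: [(5,14/11) (15,4) (19,10) (10,18) (6,20) (5,20)]
2. After x ≤ 20: [(5,14/11) (15,4) (19,10) (10,18) (6,20) (5,20)]
3. After y ≥ 17: [(5,17) (89/8,17) (10,18) (6,20) (5,20)]
4. After y ≤ 19: [(5,19) (5,17) (89/8,17) (10,18) (8,19)]
5. Canonical ring: [(5,17) (89/8,17) (10,18) (8,19) (5,19)]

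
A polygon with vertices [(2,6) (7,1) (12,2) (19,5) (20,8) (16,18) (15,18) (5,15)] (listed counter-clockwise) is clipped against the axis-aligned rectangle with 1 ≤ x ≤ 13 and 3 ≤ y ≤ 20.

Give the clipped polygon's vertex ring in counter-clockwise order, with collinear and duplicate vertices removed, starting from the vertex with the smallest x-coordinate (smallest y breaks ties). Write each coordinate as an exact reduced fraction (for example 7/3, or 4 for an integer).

1. After x ≥ 1: [(2,6) (7,1) (12,2) (19,5) (20,8) (16,18) (15,18) (5,15)]
2. After x ≤ 13: [(2,6) (7,1) (12,2) (13,17/7) (13,87/5) (5,15)]
3. After y ≥ 3: [(2,6) (5,3) (13,3) (13,87/5) (5,15)]
4. After y ≤ 20: [(2,6) (5,3) (13,3) (13,87/5) (5,15)]
5. Canonical ring: [(2,6) (5,3) (13,3) (13,87/5) (5,15)]

Clipped polygon: [(2,6) (5,3) (13,3) (13,87/5) (5,15)]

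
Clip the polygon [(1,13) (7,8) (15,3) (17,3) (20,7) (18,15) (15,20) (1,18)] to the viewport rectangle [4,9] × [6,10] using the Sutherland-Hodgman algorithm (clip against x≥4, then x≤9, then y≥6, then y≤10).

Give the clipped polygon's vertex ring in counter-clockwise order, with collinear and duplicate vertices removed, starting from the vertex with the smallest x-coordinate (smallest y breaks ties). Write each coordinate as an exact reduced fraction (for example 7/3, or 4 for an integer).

Clipped polygon: [(23/5,10) (7,8) (9,27/4) (9,10)]

1. After x ≥ 4: [(4,21/2) (7,8) (15,3) (17,3) (20,7) (18,15) (15,20) (4,129/7)]
2. After x ≤ 9: [(4,21/2) (7,8) (9,27/4) (9,134/7) (4,129/7)]
3. After y ≥ 6: [(4,21/2) (7,8) (9,27/4) (9,134/7) (4,129/7)]
4. After y ≤ 10: [(23/5,10) (7,8) (9,27/4) (9,10)]
5. Canonical ring: [(23/5,10) (7,8) (9,27/4) (9,10)]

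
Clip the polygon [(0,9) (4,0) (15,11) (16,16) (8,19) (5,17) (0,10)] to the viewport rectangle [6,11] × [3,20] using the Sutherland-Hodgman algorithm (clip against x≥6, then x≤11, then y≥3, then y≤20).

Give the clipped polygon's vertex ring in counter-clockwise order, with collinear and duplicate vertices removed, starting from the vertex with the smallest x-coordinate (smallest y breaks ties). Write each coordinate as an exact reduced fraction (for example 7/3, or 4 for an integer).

Clipped polygon: [(6,3) (7,3) (11,7) (11,143/8) (8,19) (6,53/3)]

1. After x ≥ 6: [(6,2) (15,11) (16,16) (8,19) (6,53/3)]
2. After x ≤ 11: [(6,2) (11,7) (11,143/8) (8,19) (6,53/3)]
3. After y ≥ 3: [(6,3) (7,3) (11,7) (11,143/8) (8,19) (6,53/3)]
4. After y ≤ 20: [(6,3) (7,3) (11,7) (11,143/8) (8,19) (6,53/3)]
5. Canonical ring: [(6,3) (7,3) (11,7) (11,143/8) (8,19) (6,53/3)]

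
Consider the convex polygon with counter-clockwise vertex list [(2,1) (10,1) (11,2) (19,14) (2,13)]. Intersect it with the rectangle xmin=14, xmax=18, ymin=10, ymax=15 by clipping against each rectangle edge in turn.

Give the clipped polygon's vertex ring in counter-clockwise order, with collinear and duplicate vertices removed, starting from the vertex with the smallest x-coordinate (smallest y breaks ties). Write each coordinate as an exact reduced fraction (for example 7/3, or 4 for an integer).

1. After x ≥ 14: [(14,13/2) (19,14) (14,233/17)]
2. After x ≤ 18: [(14,13/2) (18,25/2) (18,237/17) (14,233/17)]
3. After y ≥ 10: [(14,10) (49/3,10) (18,25/2) (18,237/17) (14,233/17)]
4. After y ≤ 15: [(14,10) (49/3,10) (18,25/2) (18,237/17) (14,233/17)]
5. Canonical ring: [(14,10) (49/3,10) (18,25/2) (18,237/17) (14,233/17)]

Clipped polygon: [(14,10) (49/3,10) (18,25/2) (18,237/17) (14,233/17)]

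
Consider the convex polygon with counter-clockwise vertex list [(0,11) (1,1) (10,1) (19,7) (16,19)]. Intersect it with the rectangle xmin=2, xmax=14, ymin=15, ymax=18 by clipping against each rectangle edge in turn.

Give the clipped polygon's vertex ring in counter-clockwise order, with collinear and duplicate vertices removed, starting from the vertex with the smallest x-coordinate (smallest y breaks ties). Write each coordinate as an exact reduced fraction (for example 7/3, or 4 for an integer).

Clipped polygon: [(8,15) (14,15) (14,18)]

1. After x ≥ 2: [(2,12) (2,1) (10,1) (19,7) (16,19)]
2. After x ≤ 14: [(14,18) (2,12) (2,1) (10,1) (14,11/3)]
3. After y ≥ 15: [(14,15) (14,18) (8,15)]
4. After y ≤ 18: [(14,15) (14,18) (8,15)]
5. Canonical ring: [(8,15) (14,15) (14,18)]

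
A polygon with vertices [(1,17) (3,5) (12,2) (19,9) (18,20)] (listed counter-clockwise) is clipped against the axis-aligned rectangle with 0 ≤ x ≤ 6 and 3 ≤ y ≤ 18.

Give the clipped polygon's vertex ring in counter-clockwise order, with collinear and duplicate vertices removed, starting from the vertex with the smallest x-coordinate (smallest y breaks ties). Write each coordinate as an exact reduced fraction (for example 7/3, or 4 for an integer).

1. After x ≥ 0: [(1,17) (3,5) (12,2) (19,9) (18,20)]
2. After x ≤ 6: [(6,304/17) (1,17) (3,5) (6,4)]
3. After y ≥ 3: [(6,304/17) (1,17) (3,5) (6,4)]
4. After y ≤ 18: [(6,304/17) (1,17) (3,5) (6,4)]
5. Canonical ring: [(1,17) (3,5) (6,4) (6,304/17)]

Clipped polygon: [(1,17) (3,5) (6,4) (6,304/17)]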